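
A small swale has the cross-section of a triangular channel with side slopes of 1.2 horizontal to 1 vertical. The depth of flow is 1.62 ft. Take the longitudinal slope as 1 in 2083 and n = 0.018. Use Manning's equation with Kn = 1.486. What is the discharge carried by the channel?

Q = 4.15 ft³/s

For a triangular section with side slope z = 1.2: A = zy² = 1.2×1.62² = 3.149 ft²; P = 2y√(1+z²) = 2×1.62×1.562 = 5.061 ft.
Hydraulic radius R = A/P = 3.149/5.061 = 0.6223 ft.
Manning's equation: Q = (1.486/n) A R^(2/3) S^(1/2) = (1.486/0.018) × 3.149 × 0.6223^(2/3) × 0.0004801^(1/2) = 4.15 ft³/s.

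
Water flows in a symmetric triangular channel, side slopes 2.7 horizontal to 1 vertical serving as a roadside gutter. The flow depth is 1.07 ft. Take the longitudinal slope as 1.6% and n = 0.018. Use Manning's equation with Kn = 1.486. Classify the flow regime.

For a triangular section with side slope z = 2.7: A = zy² = 2.7×1.07² = 3.091 ft²; P = 2y√(1+z²) = 2×1.07×2.879 = 6.162 ft.
Hydraulic radius R = A/P = 3.091/6.162 = 0.5017 ft.
V = (1.486/n) R^(2/3) √S = (1.486/0.018) × 0.5017^(2/3) × √0.016 = 6.593 ft/s. Hydraulic depth D_h = A/T = 3.091/5.778 = 0.535 ft.
Froude number Fr = V/√(g·D_h) = 6.593/√(32.2×0.535) = 1.59, which is greater than 1, so the flow is supercritical.

supercritical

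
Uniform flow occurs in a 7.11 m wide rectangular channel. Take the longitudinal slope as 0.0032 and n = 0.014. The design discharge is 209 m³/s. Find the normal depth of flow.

Manning's equation rearranged: A R^(2/3) = nQ / (1·√S) = 0.014 × 209 / (√0.0032) = 51.72.
Try y = 3.28 m: A R^(2/3) = 33.3 — short.
Try y = 5.13 m: A R^(2/3) = 59.81 — over.
Try y = 4.58 m: A R^(2/3) = 51.72 — close enough.

y_n = 4.58 m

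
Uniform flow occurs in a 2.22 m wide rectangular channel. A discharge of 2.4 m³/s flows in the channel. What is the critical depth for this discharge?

y_c = 0.492 m

For a rectangular channel, critical depth y_c = (q²/g)^(1/3) where q = Q/b = 2.4/2.22 = 1.081 m²/s.
So y_c = (1.081²/9.81)^(1/3) = 0.492 m.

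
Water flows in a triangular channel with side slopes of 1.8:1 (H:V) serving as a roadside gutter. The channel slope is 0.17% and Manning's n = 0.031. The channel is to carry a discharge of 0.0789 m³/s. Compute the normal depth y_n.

Manning's equation rearranged: A R^(2/3) = nQ / (1·√S) = 0.031 × 0.0789 / (√0.0017) = 0.05932.
Try y = 0.255 m: A R^(2/3) = 0.02711 — too small.
Try y = 0.425 m: A R^(2/3) = 0.1058 — too large.
Try y = 0.342 m: A R^(2/3) = 0.0593 — matches.

y_n = 0.342 m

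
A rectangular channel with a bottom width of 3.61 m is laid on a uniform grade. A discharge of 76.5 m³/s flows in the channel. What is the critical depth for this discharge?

y_c = 3.58 m

For a rectangular channel, critical depth y_c = (q²/g)^(1/3) where q = Q/b = 76.5/3.61 = 21.19 m²/s.
So y_c = (21.19²/9.81)^(1/3) = 3.58 m.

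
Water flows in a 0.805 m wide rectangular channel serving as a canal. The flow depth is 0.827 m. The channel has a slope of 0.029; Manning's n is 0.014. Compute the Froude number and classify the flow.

supercritical

Flow area A = b·y = 0.805 × 0.827 = 0.6657 m². Wetted perimeter P = b + 2y = 0.805 + 2×0.827 = 2.459 m.
Hydraulic radius R = A/P = 0.6657/2.459 = 0.2707 m.
V = (1/n) R^(2/3) √S = (1/0.014) × 0.2707^(2/3) × √0.029 = 5.091 m/s. Hydraulic depth D_h = A/T = 0.6657/0.805 = 0.827 m.
Froude number Fr = V/√(g·D_h) = 5.091/√(9.81×0.827) = 1.79, which is greater than 1, so the flow is supercritical.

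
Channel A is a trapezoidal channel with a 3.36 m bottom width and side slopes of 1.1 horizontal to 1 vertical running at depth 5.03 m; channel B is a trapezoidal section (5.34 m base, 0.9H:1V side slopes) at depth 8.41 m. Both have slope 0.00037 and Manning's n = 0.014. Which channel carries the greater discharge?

channel B

Channel A: With bottom width b = 3.36 m and side slope z = 1.1: A = (b + zy)y = (3.36 + 1.1×5.03)×5.03 = 44.73 m²; P = b + 2y√(1+z²) = 3.36 + 2×5.03×1.487 = 18.32 m. Hydraulic radius R = A/P = 44.73/18.32 = 2.442 m. Q_A = (1/0.014)·44.73·2.442^(2/3)·√0.00037 = 111.5 m³/s.
Channel B: With bottom width b = 5.34 m and side slope z = 0.9: A = (b + zy)y = (5.34 + 0.9×8.41)×8.41 = 108.6 m²; P = b + 2y√(1+z²) = 5.34 + 2×8.41×1.345 = 27.97 m. Hydraulic radius R = A/P = 108.6/27.97 = 3.882 m. Q_B = (1/0.014)·108.6·3.882^(2/3)·√0.00037 = 368.4 m³/s.
Q_A = 111.5 m³/s vs Q_B = 368.4 m³/s, so channel B carries more.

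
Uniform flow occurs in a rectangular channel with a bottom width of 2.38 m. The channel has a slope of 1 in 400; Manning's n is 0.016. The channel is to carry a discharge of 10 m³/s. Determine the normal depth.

y_n = 1.7 m

Manning's equation rearranged: A R^(2/3) = nQ / (1·√S) = 0.016 × 10 / (√0.0025) = 3.2.
Try y = 1.29 m: A R^(2/3) = 2.23 — low.
Try y = 1.7 m: A R^(2/3) = 3.19 — close enough.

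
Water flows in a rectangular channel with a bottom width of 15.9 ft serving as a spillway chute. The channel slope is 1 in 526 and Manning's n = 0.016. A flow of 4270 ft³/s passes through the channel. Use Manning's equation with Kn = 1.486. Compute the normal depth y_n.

Manning's equation rearranged: A R^(2/3) = nQ / (1.486·√S) = 0.016 × 4270 / (1.486 × √0.001901) = 1054.
Trying y = 15.8 ft: A R^(2/3) = 762.6 — short.
Trying y = 20.7 ft: A R^(2/3) = 1056 — close enough.

y_n = 20.7 ft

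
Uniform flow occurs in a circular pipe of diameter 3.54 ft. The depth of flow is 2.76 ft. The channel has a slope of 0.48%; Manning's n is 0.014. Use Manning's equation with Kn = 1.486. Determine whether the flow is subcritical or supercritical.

For a circular section of diameter D = 3.54 ft at depth y = 2.76 ft, the central angle is θ = 2 arccos(1 − 2y/D) = 4.329 rad. Then A = (D²/8)(θ − sin θ) = 8.233 ft² and P = Dθ/2 = 7.662 ft.
Hydraulic radius R = A/P = 8.233/7.662 = 1.075 ft.
V = (1.486/n) R^(2/3) √S = (1.486/0.014) × 1.075^(2/3) × √0.0048 = 7.715 ft/s. Hydraulic depth D_h = A/T = 8.233/2.934 = 2.806 ft.
Froude number Fr = V/√(g·D_h) = 7.715/√(32.2×2.806) = 0.812, which is less than 1, so the flow is subcritical.

subcritical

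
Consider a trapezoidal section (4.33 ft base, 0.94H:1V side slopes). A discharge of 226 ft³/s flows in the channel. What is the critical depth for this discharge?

At critical depth, Q² T / (g A³) = 1, i.e. A³/T = Q²/g = 226²/32.2 = 1586.
At y = 3.02 ft: A³/T = 1014 — too small.
At y = 3.41 ft: A³/T = 1580 — close enough.

y_c = 3.41 ft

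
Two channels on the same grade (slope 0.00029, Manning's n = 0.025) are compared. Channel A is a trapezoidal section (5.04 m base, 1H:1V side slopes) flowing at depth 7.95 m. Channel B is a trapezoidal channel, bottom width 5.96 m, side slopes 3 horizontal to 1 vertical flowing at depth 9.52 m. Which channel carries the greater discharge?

channel B

Channel A: With bottom width b = 5.04 m and side slope z = 1: A = (b + zy)y = (5.04 + 1×7.95)×7.95 = 103.3 m²; P = b + 2y√(1+z²) = 5.04 + 2×7.95×1.414 = 27.53 m. Hydraulic radius R = A/P = 103.3/27.53 = 3.752 m. Q_A = (1/0.025)·103.3·3.752^(2/3)·√0.00029 = 169.8 m³/s.
Channel B: With bottom width b = 5.96 m and side slope z = 3: A = (b + zy)y = (5.96 + 3×9.52)×9.52 = 328.6 m²; P = b + 2y√(1+z²) = 5.96 + 2×9.52×3.162 = 66.17 m. Hydraulic radius R = A/P = 328.6/66.17 = 4.966 m. Q_B = (1/0.025)·328.6·4.966^(2/3)·√0.00029 = 651.6 m³/s.
Q_A = 169.8 m³/s vs Q_B = 651.6 m³/s, so channel B carries more.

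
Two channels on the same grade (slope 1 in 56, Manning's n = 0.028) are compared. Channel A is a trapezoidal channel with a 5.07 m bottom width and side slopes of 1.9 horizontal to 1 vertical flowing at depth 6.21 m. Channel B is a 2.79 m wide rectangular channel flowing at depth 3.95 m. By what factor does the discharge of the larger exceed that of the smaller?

20.6

Channel A: With bottom width b = 5.07 m and side slope z = 1.9: A = (b + zy)y = (5.07 + 1.9×6.21)×6.21 = 104.8 m²; P = b + 2y√(1+z²) = 5.07 + 2×6.21×2.147 = 31.74 m. Hydraulic radius R = A/P = 104.8/31.74 = 3.301 m. Q_A = (1/0.028)·104.8·3.301^(2/3)·√0.01786 = 1108 m³/s.
Channel B: Flow area A = b·y = 2.79 × 3.95 = 11.02 m². Wetted perimeter P = b + 2y = 2.79 + 2×3.95 = 10.69 m. Hydraulic radius R = A/P = 11.02/10.69 = 1.031 m. Q_B = (1/0.028)·11.02·1.031^(2/3)·√0.01786 = 53.67 m³/s.
The larger discharge is 1108 m³/s and the smaller is 53.67 m³/s; the ratio is 20.6.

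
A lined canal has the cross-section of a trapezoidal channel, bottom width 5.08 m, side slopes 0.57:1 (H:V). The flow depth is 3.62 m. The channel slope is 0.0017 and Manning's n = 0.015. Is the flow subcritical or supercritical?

subcritical

With bottom width b = 5.08 m and side slope z = 0.57: A = (b + zy)y = (5.08 + 0.57×3.62)×3.62 = 25.86 m²; P = b + 2y√(1+z²) = 5.08 + 2×3.62×1.151 = 13.41 m.
Hydraulic radius R = A/P = 25.86/13.41 = 1.928 m.
V = (1/n) R^(2/3) √S = (1/0.015) × 1.928^(2/3) × √0.0017 = 4.258 m/s. Hydraulic depth D_h = A/T = 25.86/9.207 = 2.809 m.
Froude number Fr = V/√(g·D_h) = 4.258/√(9.81×2.809) = 0.811, which is less than 1, so the flow is subcritical.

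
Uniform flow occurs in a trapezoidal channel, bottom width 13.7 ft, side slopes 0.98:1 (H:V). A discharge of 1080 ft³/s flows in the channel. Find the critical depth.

y_c = 5.08 ft

At critical depth, Q² T / (g A³) = 1, i.e. A³/T = Q²/g = 1080²/32.2 = 36220.
At y = 6.44 ft: A³/T = 81310 — over.
At y = 3.72 ft: A³/T = 12800 — short.
At y = 5.08 ft: A³/T = 36110 — close enough.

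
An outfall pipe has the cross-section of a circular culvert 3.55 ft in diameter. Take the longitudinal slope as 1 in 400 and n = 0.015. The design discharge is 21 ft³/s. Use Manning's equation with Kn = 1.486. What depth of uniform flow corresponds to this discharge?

Manning's equation rearranged: A R^(2/3) = nQ / (1.486·√S) = 0.015 × 21 / (1.486 × √0.0025) = 4.24.
Trying y = 2.15 ft: A R^(2/3) = 6.229 — over.
Trying y = 1.5 ft: A R^(2/3) = 3.403 — short.
Trying y = 1.7 ft: A R^(2/3) = 4.245 — close enough.

y_n = 1.7 ft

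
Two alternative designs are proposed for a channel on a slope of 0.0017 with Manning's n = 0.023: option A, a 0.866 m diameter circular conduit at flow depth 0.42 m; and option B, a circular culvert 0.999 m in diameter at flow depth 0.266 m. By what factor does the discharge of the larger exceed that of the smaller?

2.09

Channel A: For a circular section of diameter D = 0.866 m at depth y = 0.42 m, the central angle is θ = 2 arccos(1 − 2y/D) = 3.082 rad. Then A = (D²/8)(θ − sin θ) = 0.2833 m² and P = Dθ/2 = 1.334 m. Hydraulic radius R = A/P = 0.2833/1.334 = 0.2123 m. Q_A = (1/0.023)·0.2833·0.2123^(2/3)·√0.0017 = 0.1807 m³/s.
Channel B: For a circular section of diameter D = 0.999 m at depth y = 0.266 m, the central angle is θ = 2 arccos(1 − 2y/D) = 2.169 rad. Then A = (D²/8)(θ − sin θ) = 0.1674 m² and P = Dθ/2 = 1.083 m. Hydraulic radius R = A/P = 0.1674/1.083 = 0.1546 m. Q_B = (1/0.023)·0.1674·0.1546^(2/3)·√0.0017 = 0.08646 m³/s.
The larger discharge is 0.1807 m³/s and the smaller is 0.08646 m³/s; the ratio is 2.09.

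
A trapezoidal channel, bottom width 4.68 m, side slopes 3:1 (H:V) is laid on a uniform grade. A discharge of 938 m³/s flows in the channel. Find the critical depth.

At critical depth, Q² T / (g A³) = 1, i.e. A³/T = Q²/g = 938²/9.81 = 89690.
Try y = 5.62 m: A³/T = 46200 — too small.
Try y = 6.51 m: A³/T = 89510 — matches.

y_c = 6.51 m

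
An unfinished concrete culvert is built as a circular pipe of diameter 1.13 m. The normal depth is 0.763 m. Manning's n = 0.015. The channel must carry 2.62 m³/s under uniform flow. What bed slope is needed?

For a circular section of diameter D = 1.13 m at depth y = 0.763 m, the central angle is θ = 2 arccos(1 − 2y/D) = 3.858 rad. Then A = (D²/8)(θ − sin θ) = 0.7205 m² and P = Dθ/2 = 2.18 m.
Hydraulic radius R = A/P = 0.7205/2.18 = 0.3306 m.
From Manning's equation, S = [nQ / (1 A R^(2/3))]² = [0.015 × 2.62 / (1 × 0.7205 × 0.3306^(2/3))]² = 0.013.

S = 0.013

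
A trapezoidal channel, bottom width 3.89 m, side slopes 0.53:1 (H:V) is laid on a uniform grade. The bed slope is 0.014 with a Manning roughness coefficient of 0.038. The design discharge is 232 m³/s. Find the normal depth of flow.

y_n = 5.91 m

Manning's equation rearranged: A R^(2/3) = nQ / (1·√S) = 0.038 × 232 / (√0.014) = 74.51.
Try y = 7.38 m: A R^(2/3) = 114.3 — over.
Try y = 5.91 m: A R^(2/3) = 74.47 — ≈ 74.51.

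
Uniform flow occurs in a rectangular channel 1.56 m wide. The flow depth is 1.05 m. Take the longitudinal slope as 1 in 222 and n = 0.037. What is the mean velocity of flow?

Flow area A = b·y = 1.56 × 1.05 = 1.638 m². Wetted perimeter P = b + 2y = 1.56 + 2×1.05 = 3.66 m.
Hydraulic radius R = A/P = 1.638/3.66 = 0.4475 m.
From Manning's equation, V = (1/n) R^(2/3) S^(1/2) = (1/0.037) × 0.4475^(2/3) × 0.004505^(1/2) = 1.06 m/s.

V = 1.06 m/s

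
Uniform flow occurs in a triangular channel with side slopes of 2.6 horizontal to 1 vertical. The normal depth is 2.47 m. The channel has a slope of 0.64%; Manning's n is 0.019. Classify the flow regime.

supercritical

For a triangular section with side slope z = 2.6: A = zy² = 2.6×2.47² = 15.86 m²; P = 2y√(1+z²) = 2×2.47×2.786 = 13.76 m.
Hydraulic radius R = A/P = 15.86/13.76 = 1.153 m.
V = (1/n) R^(2/3) √S = (1/0.019) × 1.153^(2/3) × √0.0064 = 4.629 m/s. Hydraulic depth D_h = A/T = 15.86/12.84 = 1.235 m.
Froude number Fr = V/√(g·D_h) = 4.629/√(9.81×1.235) = 1.33, which is greater than 1, so the flow is supercritical.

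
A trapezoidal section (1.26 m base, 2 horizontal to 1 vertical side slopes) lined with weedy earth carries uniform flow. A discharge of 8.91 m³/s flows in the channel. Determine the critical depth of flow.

y_c = 1.05 m

At critical depth, Q² T / (g A³) = 1, i.e. A³/T = Q²/g = 8.91²/9.81 = 8.093.
Try y = 1.31 m: A³/T = 20.2 — high.
Try y = 0.735 m: A³/T = 1.924 — low.
Try y = 1.05 m: A³/T = 8.043 — matches.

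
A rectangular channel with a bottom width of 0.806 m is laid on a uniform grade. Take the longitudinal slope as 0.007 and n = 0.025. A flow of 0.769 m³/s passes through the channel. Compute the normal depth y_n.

Manning's equation rearranged: A R^(2/3) = nQ / (1·√S) = 0.025 × 0.769 / (√0.007) = 0.2298.
Try y = 0.515 m: A R^(2/3) = 0.154 — low.
Try y = 0.861 m: A R^(2/3) = 0.2931 — high.
Try y = 0.706 m: A R^(2/3) = 0.2298 — matches.

y_n = 0.706 m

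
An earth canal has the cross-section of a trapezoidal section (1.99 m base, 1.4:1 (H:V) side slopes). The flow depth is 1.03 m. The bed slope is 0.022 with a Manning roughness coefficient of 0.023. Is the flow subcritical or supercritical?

With bottom width b = 1.99 m and side slope z = 1.4: A = (b + zy)y = (1.99 + 1.4×1.03)×1.03 = 3.535 m²; P = b + 2y√(1+z²) = 1.99 + 2×1.03×1.72 = 5.534 m.
Hydraulic radius R = A/P = 3.535/5.534 = 0.6388 m.
V = (1/n) R^(2/3) √S = (1/0.023) × 0.6388^(2/3) × √0.022 = 4.783 m/s. Hydraulic depth D_h = A/T = 3.535/4.874 = 0.7253 m.
Froude number Fr = V/√(g·D_h) = 4.783/√(9.81×0.7253) = 1.79, which is greater than 1, so the flow is supercritical.

supercritical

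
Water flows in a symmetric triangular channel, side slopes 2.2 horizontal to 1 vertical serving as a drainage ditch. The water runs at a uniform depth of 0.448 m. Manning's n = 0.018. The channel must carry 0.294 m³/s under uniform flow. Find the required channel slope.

For a triangular section with side slope z = 2.2: A = zy² = 2.2×0.448² = 0.4415 m²; P = 2y√(1+z²) = 2×0.448×2.417 = 2.165 m.
Hydraulic radius R = A/P = 0.4415/2.165 = 0.2039 m.
From Manning's equation, S = [nQ / (1 A R^(2/3))]² = [0.018 × 0.294 / (1 × 0.4415 × 0.2039^(2/3))]² = 0.0012.

S = 0.0012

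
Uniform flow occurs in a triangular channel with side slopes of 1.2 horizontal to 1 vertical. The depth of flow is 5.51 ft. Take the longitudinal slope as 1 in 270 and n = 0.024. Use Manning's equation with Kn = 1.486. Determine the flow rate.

Q = 226 ft³/s

For a triangular section with side slope z = 1.2: A = zy² = 1.2×5.51² = 36.43 ft²; P = 2y√(1+z²) = 2×5.51×1.562 = 17.21 ft.
Hydraulic radius R = A/P = 36.43/17.21 = 2.116 ft.
Manning's equation: Q = (1.486/n) A R^(2/3) S^(1/2) = (1.486/0.024) × 36.43 × 2.116^(2/3) × 0.003704^(1/2) = 226 ft³/s.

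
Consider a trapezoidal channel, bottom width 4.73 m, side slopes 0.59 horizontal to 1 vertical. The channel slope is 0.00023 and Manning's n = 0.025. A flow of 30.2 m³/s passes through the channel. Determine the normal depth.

y_n = 4.21 m

Manning's equation rearranged: A R^(2/3) = nQ / (1·√S) = 0.025 × 30.2 / (√0.00023) = 49.78.
Trying y = 5.37 m: A R^(2/3) = 77.42 — too large.
Trying y = 3.36 m: A R^(2/3) = 33.37 — too small.
Trying y = 4.21 m: A R^(2/3) = 49.7 — matches.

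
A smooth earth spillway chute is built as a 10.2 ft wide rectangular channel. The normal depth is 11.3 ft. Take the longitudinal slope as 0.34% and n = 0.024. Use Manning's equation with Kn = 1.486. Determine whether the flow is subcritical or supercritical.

subcritical

Flow area A = b·y = 10.2 × 11.3 = 115.3 ft². Wetted perimeter P = b + 2y = 10.2 + 2×11.3 = 32.8 ft.
Hydraulic radius R = A/P = 115.3/32.8 = 3.514 ft.
V = (1.486/n) R^(2/3) √S = (1.486/0.024) × 3.514^(2/3) × √0.0034 = 8.345 ft/s. Hydraulic depth D_h = A/T = 115.3/10.2 = 11.3 ft.
Froude number Fr = V/√(g·D_h) = 8.345/√(32.2×11.3) = 0.437, which is less than 1, so the flow is subcritical.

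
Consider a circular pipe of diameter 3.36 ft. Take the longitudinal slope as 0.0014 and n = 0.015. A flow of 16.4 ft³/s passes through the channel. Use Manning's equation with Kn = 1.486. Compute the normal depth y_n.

y_n = 1.8 ft

Manning's equation rearranged: A R^(2/3) = nQ / (1.486·√S) = 0.015 × 16.4 / (1.486 × √0.0014) = 4.424.
Try y = 1.32 ft: A R^(2/3) = 2.574 — short.
Try y = 2.29 ft: A R^(2/3) = 6.378 — over.
Try y = 1.8 ft: A R^(2/3) = 4.429 — matches.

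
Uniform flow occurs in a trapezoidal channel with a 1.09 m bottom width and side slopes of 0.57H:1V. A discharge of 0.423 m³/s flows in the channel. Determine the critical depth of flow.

At critical depth, Q² T / (g A³) = 1, i.e. A³/T = Q²/g = 0.423²/9.81 = 0.01824.
At y = 0.267 m: A³/T = 0.02616 — too large.
At y = 0.238 m: A³/T = 0.01823 — ≈ 0.01824.

y_c = 0.238 m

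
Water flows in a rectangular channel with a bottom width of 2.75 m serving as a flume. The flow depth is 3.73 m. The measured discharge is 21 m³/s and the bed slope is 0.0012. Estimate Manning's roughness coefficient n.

Flow area A = b·y = 2.75 × 3.73 = 10.26 m². Wetted perimeter P = b + 2y = 2.75 + 2×3.73 = 10.21 m.
Hydraulic radius R = A/P = 10.26/10.21 = 1.005 m.
Rearranging Manning's equation: n = (1/Q) A R^(2/3) S^(1/2) = (1/21) × 10.26 × 1.005^(2/3) × √0.0012 = 0.017.

n = 0.017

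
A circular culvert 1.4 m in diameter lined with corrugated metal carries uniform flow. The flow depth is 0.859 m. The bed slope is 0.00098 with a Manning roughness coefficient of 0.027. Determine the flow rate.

Q = 0.616 m³/s

For a circular section of diameter D = 1.4 m at depth y = 0.859 m, the central angle is θ = 2 arccos(1 − 2y/D) = 3.6 rad. Then A = (D²/8)(θ − sin θ) = 0.9904 m² and P = Dθ/2 = 2.52 m.
Hydraulic radius R = A/P = 0.9904/2.52 = 0.393 m.
Manning's equation: Q = (1/n) A R^(2/3) S^(1/2) = (1/0.027) × 0.9904 × 0.393^(2/3) × 0.00098^(1/2) = 0.616 m³/s.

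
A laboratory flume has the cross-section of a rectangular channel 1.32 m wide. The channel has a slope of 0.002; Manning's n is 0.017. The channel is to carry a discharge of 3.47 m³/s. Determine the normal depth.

Manning's equation rearranged: A R^(2/3) = nQ / (1·√S) = 0.017 × 3.47 / (√0.002) = 1.319.
Trying y = 1.17 m: A R^(2/3) = 0.8689 — too small.
Trying y = 2.1 m: A R^(2/3) = 1.751 — too large.
Trying y = 1.65 m: A R^(2/3) = 1.319 — matches.

y_n = 1.65 m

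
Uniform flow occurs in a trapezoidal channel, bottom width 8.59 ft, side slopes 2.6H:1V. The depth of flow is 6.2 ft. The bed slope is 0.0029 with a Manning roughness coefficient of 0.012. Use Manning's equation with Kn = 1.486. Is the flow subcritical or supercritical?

supercritical

With bottom width b = 8.59 ft and side slope z = 2.6: A = (b + zy)y = (8.59 + 2.6×6.2)×6.2 = 153.2 ft²; P = b + 2y√(1+z²) = 8.59 + 2×6.2×2.786 = 43.13 ft.
Hydraulic radius R = A/P = 153.2/43.13 = 3.552 ft.
V = (1.486/n) R^(2/3) √S = (1.486/0.012) × 3.552^(2/3) × √0.0029 = 15.52 ft/s. Hydraulic depth D_h = A/T = 153.2/40.83 = 3.752 ft.
Froude number Fr = V/√(g·D_h) = 15.52/√(32.2×3.752) = 1.41, which is greater than 1, so the flow is supercritical.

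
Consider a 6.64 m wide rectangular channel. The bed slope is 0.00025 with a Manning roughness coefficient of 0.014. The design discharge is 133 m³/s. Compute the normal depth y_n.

y_n = 9.7 m

Manning's equation rearranged: A R^(2/3) = nQ / (1·√S) = 0.014 × 133 / (√0.00025) = 117.8.
Trying y = 11.6 m: A R^(2/3) = 144.9 — too large.
Trying y = 7.51 m: A R^(2/3) = 86.94 — too small.
Trying y = 9.7 m: A R^(2/3) = 117.8 — close enough.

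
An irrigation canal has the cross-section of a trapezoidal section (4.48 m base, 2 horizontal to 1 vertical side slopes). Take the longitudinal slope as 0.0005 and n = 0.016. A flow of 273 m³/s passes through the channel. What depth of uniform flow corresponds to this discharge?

y_n = 5.78 m

Manning's equation rearranged: A R^(2/3) = nQ / (1·√S) = 0.016 × 273 / (√0.0005) = 195.3.
Try y = 4.14 m: A R^(2/3) = 91.97 — short.
Try y = 6.98 m: A R^(2/3) = 302.7 — over.
Try y = 5.78 m: A R^(2/3) = 195.3 — close enough.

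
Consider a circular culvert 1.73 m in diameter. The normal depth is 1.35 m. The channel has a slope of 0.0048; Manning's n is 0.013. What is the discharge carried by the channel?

Q = 6.83 m³/s

For a circular section of diameter D = 1.73 m at depth y = 1.35 m, the central angle is θ = 2 arccos(1 − 2y/D) = 4.332 rad. Then A = (D²/8)(θ − sin θ) = 1.968 m² and P = Dθ/2 = 3.747 m.
Hydraulic radius R = A/P = 1.968/3.747 = 0.5252 m.
Manning's equation: Q = (1/n) A R^(2/3) S^(1/2) = (1/0.013) × 1.968 × 0.5252^(2/3) × 0.0048^(1/2) = 6.83 m³/s.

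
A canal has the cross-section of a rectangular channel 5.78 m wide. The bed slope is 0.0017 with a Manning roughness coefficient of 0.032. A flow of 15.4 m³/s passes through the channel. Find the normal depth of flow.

Manning's equation rearranged: A R^(2/3) = nQ / (1·√S) = 0.032 × 15.4 / (√0.0017) = 11.95.
Trying y = 2.13 m: A R^(2/3) = 14.1 — over.
Trying y = 1.46 m: A R^(2/3) = 8.269 — short.
Trying y = 1.89 m: A R^(2/3) = 11.94 — close enough.

y_n = 1.89 m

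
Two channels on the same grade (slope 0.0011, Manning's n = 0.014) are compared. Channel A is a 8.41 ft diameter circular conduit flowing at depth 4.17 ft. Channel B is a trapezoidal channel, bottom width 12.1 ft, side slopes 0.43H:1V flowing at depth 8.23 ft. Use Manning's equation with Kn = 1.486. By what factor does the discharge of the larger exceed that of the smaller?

Channel A: For a circular section of diameter D = 8.41 ft at depth y = 4.17 ft, the central angle is θ = 2 arccos(1 − 2y/D) = 3.125 rad. Then A = (D²/8)(θ − sin θ) = 27.48 ft² and P = Dθ/2 = 13.14 ft. Hydraulic radius R = A/P = 27.48/13.14 = 2.091 ft. Q_A = (1.486/0.014)·27.48·2.091^(2/3)·√0.0011 = 158.2 ft³/s.
Channel B: With bottom width b = 12.1 ft and side slope z = 0.43: A = (b + zy)y = (12.1 + 0.43×8.23)×8.23 = 128.7 ft²; P = b + 2y√(1+z²) = 12.1 + 2×8.23×1.089 = 30.02 ft. Hydraulic radius R = A/P = 128.7/30.02 = 4.288 ft. Q_B = (1.486/0.014)·128.7·4.288^(2/3)·√0.0011 = 1196 ft³/s.
The larger discharge is 1196 ft³/s and the smaller is 158.2 ft³/s; the ratio is 7.56.

7.56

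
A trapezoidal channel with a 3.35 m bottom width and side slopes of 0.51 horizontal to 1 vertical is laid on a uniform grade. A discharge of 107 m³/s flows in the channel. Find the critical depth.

y_c = 3.84 m

At critical depth, Q² T / (g A³) = 1, i.e. A³/T = Q²/g = 107²/9.81 = 1167.
Try y = 4.87 m: A³/T = 2757 — high.
Try y = 2.98 m: A³/T = 478.3 — low.
Try y = 3.84 m: A³/T = 1166 — ≈ 1167.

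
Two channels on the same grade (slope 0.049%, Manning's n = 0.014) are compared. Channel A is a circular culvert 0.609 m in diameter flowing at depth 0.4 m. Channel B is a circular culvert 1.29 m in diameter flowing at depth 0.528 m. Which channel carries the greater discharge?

channel B

Channel A: For a circular section of diameter D = 0.609 m at depth y = 0.4 m, the central angle is θ = 2 arccos(1 − 2y/D) = 3.78 rad. Then A = (D²/8)(θ − sin θ) = 0.2028 m² and P = Dθ/2 = 1.151 m. Hydraulic radius R = A/P = 0.2028/1.151 = 0.1762 m. Q_A = (1/0.014)·0.2028·0.1762^(2/3)·√0.00049 = 0.1008 m³/s.
Channel B: For a circular section of diameter D = 1.29 m at depth y = 0.528 m, the central angle is θ = 2 arccos(1 − 2y/D) = 2.777 rad. Then A = (D²/8)(θ − sin θ) = 0.5034 m² and P = Dθ/2 = 1.791 m. Hydraulic radius R = A/P = 0.5034/1.791 = 0.2811 m. Q_B = (1/0.014)·0.5034·0.2811^(2/3)·√0.00049 = 0.3415 m³/s.
Q_A = 0.1008 m³/s vs Q_B = 0.3415 m³/s, so channel B carries more.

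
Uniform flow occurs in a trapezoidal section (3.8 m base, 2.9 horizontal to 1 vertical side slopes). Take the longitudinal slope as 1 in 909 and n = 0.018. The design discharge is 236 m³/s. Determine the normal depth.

y_n = 4.38 m

Manning's equation rearranged: A R^(2/3) = nQ / (1·√S) = 0.018 × 236 / (√0.0011) = 128.1.
At y = 5.6 m: A R^(2/3) = 230.4 — over.
At y = 4.38 m: A R^(2/3) = 128 — matches.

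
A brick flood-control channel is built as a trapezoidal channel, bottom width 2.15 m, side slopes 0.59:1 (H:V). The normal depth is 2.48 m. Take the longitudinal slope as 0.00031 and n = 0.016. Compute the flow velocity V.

With bottom width b = 2.15 m and side slope z = 0.59: A = (b + zy)y = (2.15 + 0.59×2.48)×2.48 = 8.961 m²; P = b + 2y√(1+z²) = 2.15 + 2×2.48×1.161 = 7.909 m.
Hydraulic radius R = A/P = 8.961/7.909 = 1.133 m.
From Manning's equation, V = (1/n) R^(2/3) S^(1/2) = (1/0.016) × 1.133^(2/3) × 0.00031^(1/2) = 1.2 m/s.

V = 1.2 m/s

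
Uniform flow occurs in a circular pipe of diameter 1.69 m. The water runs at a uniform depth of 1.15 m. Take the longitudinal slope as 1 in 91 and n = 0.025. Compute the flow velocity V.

For a circular section of diameter D = 1.69 m at depth y = 1.15 m, the central angle is θ = 2 arccos(1 − 2y/D) = 3.88 rad. Then A = (D²/8)(θ − sin θ) = 1.626 m² and P = Dθ/2 = 3.279 m.
Hydraulic radius R = A/P = 1.626/3.279 = 0.4958 m.
From Manning's equation, V = (1/n) R^(2/3) S^(1/2) = (1/0.025) × 0.4958^(2/3) × 0.01099^(1/2) = 2.63 m/s.

V = 2.63 m/s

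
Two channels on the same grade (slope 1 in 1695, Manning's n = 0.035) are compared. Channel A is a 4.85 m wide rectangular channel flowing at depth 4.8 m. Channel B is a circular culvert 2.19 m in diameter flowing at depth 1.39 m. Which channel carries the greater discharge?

Channel A: Flow area A = b·y = 4.85 × 4.8 = 23.28 m². Wetted perimeter P = b + 2y = 4.85 + 2×4.8 = 14.45 m. Hydraulic radius R = A/P = 23.28/14.45 = 1.611 m. Q_A = (1/0.035)·23.28·1.611^(2/3)·√0.00059 = 22.2 m³/s.
Channel B: For a circular section of diameter D = 2.19 m at depth y = 1.39 m, the central angle is θ = 2 arccos(1 − 2y/D) = 3.687 rad. Then A = (D²/8)(θ − sin θ) = 2.522 m² and P = Dθ/2 = 4.037 m. Hydraulic radius R = A/P = 2.522/4.037 = 0.6245 m. Q_B = (1/0.035)·2.522·0.6245^(2/3)·√0.00059 = 1.279 m³/s.
Q_A = 22.2 m³/s vs Q_B = 1.279 m³/s, so channel A carries more.

channel A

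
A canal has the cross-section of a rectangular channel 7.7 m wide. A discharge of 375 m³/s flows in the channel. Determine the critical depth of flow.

y_c = 6.23 m

For a rectangular channel, critical depth y_c = (q²/g)^(1/3) where q = Q/b = 375/7.7 = 48.7 m²/s.
So y_c = (48.7²/9.81)^(1/3) = 6.23 m.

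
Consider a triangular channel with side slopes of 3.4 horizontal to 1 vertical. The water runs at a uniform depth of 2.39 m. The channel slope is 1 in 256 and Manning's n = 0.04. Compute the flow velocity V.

V = 1.71 m/s

For a triangular section with side slope z = 3.4: A = zy² = 3.4×2.39² = 19.42 m²; P = 2y√(1+z²) = 2×2.39×3.544 = 16.94 m.
Hydraulic radius R = A/P = 19.42/16.94 = 1.146 m.
From Manning's equation, V = (1/n) R^(2/3) S^(1/2) = (1/0.04) × 1.146^(2/3) × 0.003906^(1/2) = 1.71 m/s.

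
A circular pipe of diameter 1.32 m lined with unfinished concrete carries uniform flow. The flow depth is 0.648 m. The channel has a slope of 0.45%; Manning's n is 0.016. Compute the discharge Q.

Q = 1.33 m³/s

For a circular section of diameter D = 1.32 m at depth y = 0.648 m, the central angle is θ = 2 arccos(1 − 2y/D) = 3.105 rad. Then A = (D²/8)(θ − sin θ) = 0.6684 m² and P = Dθ/2 = 2.049 m.
Hydraulic radius R = A/P = 0.6684/2.049 = 0.3261 m.
Manning's equation: Q = (1/n) A R^(2/3) S^(1/2) = (1/0.016) × 0.6684 × 0.3261^(2/3) × 0.0045^(1/2) = 1.33 m³/s.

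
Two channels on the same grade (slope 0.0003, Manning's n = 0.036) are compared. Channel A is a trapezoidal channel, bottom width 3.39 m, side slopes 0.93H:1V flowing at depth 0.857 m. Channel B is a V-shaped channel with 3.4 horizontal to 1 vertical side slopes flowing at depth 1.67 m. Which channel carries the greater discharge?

Channel A: With bottom width b = 3.39 m and side slope z = 0.93: A = (b + zy)y = (3.39 + 0.93×0.857)×0.857 = 3.588 m²; P = b + 2y√(1+z²) = 3.39 + 2×0.857×1.366 = 5.731 m. Hydraulic radius R = A/P = 3.588/5.731 = 0.6262 m. Q_A = (1/0.036)·3.588·0.6262^(2/3)·√0.0003 = 1.264 m³/s.
Channel B: For a triangular section with side slope z = 3.4: A = zy² = 3.4×1.67² = 9.482 m²; P = 2y√(1+z²) = 2×1.67×3.544 = 11.84 m. Hydraulic radius R = A/P = 9.482/11.84 = 0.8011 m. Q_B = (1/0.036)·9.482·0.8011^(2/3)·√0.0003 = 3.935 m³/s.
Q_A = 1.264 m³/s vs Q_B = 3.935 m³/s, so channel B carries more.

channel B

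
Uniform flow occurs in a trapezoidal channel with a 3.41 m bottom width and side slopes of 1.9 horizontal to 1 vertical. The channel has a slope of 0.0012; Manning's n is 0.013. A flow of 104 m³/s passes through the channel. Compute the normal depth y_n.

y_n = 3.02 m

Manning's equation rearranged: A R^(2/3) = nQ / (1·√S) = 0.013 × 104 / (√0.0012) = 39.03.
At y = 2.37 m: A R^(2/3) = 23.25 — short.
At y = 3.63 m: A R^(2/3) = 58.78 — over.
At y = 3.02 m: A R^(2/3) = 39.15 — close enough.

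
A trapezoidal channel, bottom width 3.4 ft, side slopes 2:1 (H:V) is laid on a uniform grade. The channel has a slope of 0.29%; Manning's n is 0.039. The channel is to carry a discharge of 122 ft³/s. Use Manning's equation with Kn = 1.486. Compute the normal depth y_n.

y_n = 3.59 ft

Manning's equation rearranged: A R^(2/3) = nQ / (1.486·√S) = 0.039 × 122 / (1.486 × √0.0029) = 59.46.
At y = 4.34 ft: A R^(2/3) = 91.31 — high.
At y = 2.9 ft: A R^(2/3) = 36.95 — low.
At y = 3.59 ft: A R^(2/3) = 59.33 — ≈ 59.46.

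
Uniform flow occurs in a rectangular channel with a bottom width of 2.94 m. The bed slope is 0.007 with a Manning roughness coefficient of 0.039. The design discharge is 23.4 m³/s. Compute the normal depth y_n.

Manning's equation rearranged: A R^(2/3) = nQ / (1·√S) = 0.039 × 23.4 / (√0.007) = 10.91.
Trying y = 4.48 m: A R^(2/3) = 14.09 — too large.
Trying y = 3.12 m: A R^(2/3) = 9.168 — too small.
Trying y = 3.6 m: A R^(2/3) = 10.89 — ≈ 10.91.

y_n = 3.6 m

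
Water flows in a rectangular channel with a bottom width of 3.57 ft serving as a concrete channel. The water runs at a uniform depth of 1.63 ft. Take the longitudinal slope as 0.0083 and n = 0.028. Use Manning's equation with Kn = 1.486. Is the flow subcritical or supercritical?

subcritical

Flow area A = b·y = 3.57 × 1.63 = 5.819 ft². Wetted perimeter P = b + 2y = 3.57 + 2×1.63 = 6.83 ft.
Hydraulic radius R = A/P = 5.819/6.83 = 0.852 ft.
V = (1.486/n) R^(2/3) √S = (1.486/0.028) × 0.852^(2/3) × √0.0083 = 4.345 ft/s. Hydraulic depth D_h = A/T = 5.819/3.57 = 1.63 ft.
Froude number Fr = V/√(g·D_h) = 4.345/√(32.2×1.63) = 0.6, which is less than 1, so the flow is subcritical.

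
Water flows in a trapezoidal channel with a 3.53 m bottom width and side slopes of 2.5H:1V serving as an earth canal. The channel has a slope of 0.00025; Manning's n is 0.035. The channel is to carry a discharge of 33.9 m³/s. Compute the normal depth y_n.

y_n = 3.69 m

Manning's equation rearranged: A R^(2/3) = nQ / (1·√S) = 0.035 × 33.9 / (√0.00025) = 75.04.
Try y = 2.9 m: A R^(2/3) = 43.35 — low.
Try y = 4.37 m: A R^(2/3) = 111.2 — high.
Try y = 3.69 m: A R^(2/3) = 74.99 — close enough.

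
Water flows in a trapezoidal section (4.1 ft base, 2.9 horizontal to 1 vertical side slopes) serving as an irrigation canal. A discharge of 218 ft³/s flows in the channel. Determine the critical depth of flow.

y_c = 2.61 ft

At critical depth, Q² T / (g A³) = 1, i.e. A³/T = Q²/g = 218²/32.2 = 1476.
Try y = 3.27 ft: A³/T = 3799 — too large.
Try y = 2.23 ft: A³/T = 768.2 — too small.
Try y = 2.61 ft: A³/T = 1468 — matches.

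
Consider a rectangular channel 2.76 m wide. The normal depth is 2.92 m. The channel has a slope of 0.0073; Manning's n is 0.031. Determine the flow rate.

Flow area A = b·y = 2.76 × 2.92 = 8.059 m². Wetted perimeter P = b + 2y = 2.76 + 2×2.92 = 8.6 m.
Hydraulic radius R = A/P = 8.059/8.6 = 0.9371 m.
Manning's equation: Q = (1/n) A R^(2/3) S^(1/2) = (1/0.031) × 8.059 × 0.9371^(2/3) × 0.0073^(1/2) = 21.3 m³/s.

Q = 21.3 m³/s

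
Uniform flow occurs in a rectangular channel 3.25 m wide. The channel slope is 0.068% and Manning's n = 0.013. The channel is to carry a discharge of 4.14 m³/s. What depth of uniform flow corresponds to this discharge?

Manning's equation rearranged: A R^(2/3) = nQ / (1·√S) = 0.013 × 4.14 / (√0.00068) = 2.064.
Trying y = 0.677 m: A R^(2/3) = 1.345 — too small.
Trying y = 1.1 m: A R^(2/3) = 2.699 — too large.
Trying y = 0.91 m: A R^(2/3) = 2.065 — matches.

y_n = 0.91 m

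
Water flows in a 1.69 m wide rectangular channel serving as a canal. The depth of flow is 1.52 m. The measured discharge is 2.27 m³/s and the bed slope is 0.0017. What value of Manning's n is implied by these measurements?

n = 0.0311

Flow area A = b·y = 1.69 × 1.52 = 2.569 m². Wetted perimeter P = b + 2y = 1.69 + 2×1.52 = 4.73 m.
Hydraulic radius R = A/P = 2.569/4.73 = 0.5431 m.
Rearranging Manning's equation: n = (1/Q) A R^(2/3) S^(1/2) = (1/2.27) × 2.569 × 0.5431^(2/3) × √0.0017 = 0.0311.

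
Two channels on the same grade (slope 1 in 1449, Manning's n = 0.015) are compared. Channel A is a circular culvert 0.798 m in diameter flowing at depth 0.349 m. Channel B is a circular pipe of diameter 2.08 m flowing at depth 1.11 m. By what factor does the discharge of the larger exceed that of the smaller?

Channel A: For a circular section of diameter D = 0.798 m at depth y = 0.349 m, the central angle is θ = 2 arccos(1 − 2y/D) = 2.89 rad. Then A = (D²/8)(θ − sin θ) = 0.2103 m² and P = Dθ/2 = 1.153 m. Hydraulic radius R = A/P = 0.2103/1.153 = 0.1823 m. Q_A = (1/0.015)·0.2103·0.1823^(2/3)·√0.0006901 = 0.1184 m³/s.
Channel B: For a circular section of diameter D = 2.08 m at depth y = 1.11 m, the central angle is θ = 2 arccos(1 − 2y/D) = 3.276 rad. Then A = (D²/8)(θ − sin θ) = 1.844 m² and P = Dθ/2 = 3.407 m. Hydraulic radius R = A/P = 1.844/3.407 = 0.5413 m. Q_B = (1/0.015)·1.844·0.5413^(2/3)·√0.0006901 = 2.146 m³/s.
The larger discharge is 2.146 m³/s and the smaller is 0.1184 m³/s; the ratio is 18.1.

18.1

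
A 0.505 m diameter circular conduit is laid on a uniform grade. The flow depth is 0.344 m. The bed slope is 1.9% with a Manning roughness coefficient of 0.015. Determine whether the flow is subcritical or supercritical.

For a circular section of diameter D = 0.505 m at depth y = 0.344 m, the central angle is θ = 2 arccos(1 − 2y/D) = 3.883 rad. Then A = (D²/8)(θ − sin θ) = 0.1453 m² and P = Dθ/2 = 0.9805 m.
Hydraulic radius R = A/P = 0.1453/0.9805 = 0.1482 m.
V = (1/n) R^(2/3) √S = (1/0.015) × 0.1482^(2/3) × √0.019 = 2.574 m/s. Hydraulic depth D_h = A/T = 0.1453/0.4707 = 0.3088 m.
Froude number Fr = V/√(g·D_h) = 2.574/√(9.81×0.3088) = 1.48, which is greater than 1, so the flow is supercritical.

supercritical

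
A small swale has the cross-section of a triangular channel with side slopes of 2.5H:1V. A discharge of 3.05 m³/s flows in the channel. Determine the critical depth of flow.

At critical depth, Q² T / (g A³) = 1, i.e. A³/T = Q²/g = 3.05²/9.81 = 0.9483.
At y = 0.979 m: A³/T = 2.81 — too large.
At y = 0.788 m: A³/T = 0.9495 — close enough.

y_c = 0.788 m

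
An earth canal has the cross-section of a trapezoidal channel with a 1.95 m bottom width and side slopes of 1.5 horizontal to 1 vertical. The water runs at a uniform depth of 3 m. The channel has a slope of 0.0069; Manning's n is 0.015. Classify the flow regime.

supercritical

With bottom width b = 1.95 m and side slope z = 1.5: A = (b + zy)y = (1.95 + 1.5×3)×3 = 19.35 m²; P = b + 2y√(1+z²) = 1.95 + 2×3×1.803 = 12.77 m.
Hydraulic radius R = A/P = 19.35/12.77 = 1.516 m.
V = (1/n) R^(2/3) √S = (1/0.015) × 1.516^(2/3) × √0.0069 = 7.307 m/s. Hydraulic depth D_h = A/T = 19.35/10.95 = 1.767 m.
Froude number Fr = V/√(g·D_h) = 7.307/√(9.81×1.767) = 1.75, which is greater than 1, so the flow is supercritical.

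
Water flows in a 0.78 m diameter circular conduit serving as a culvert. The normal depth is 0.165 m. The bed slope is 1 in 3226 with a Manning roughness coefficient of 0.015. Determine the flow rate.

Q = 0.0185 m³/s

For a circular section of diameter D = 0.78 m at depth y = 0.165 m, the central angle is θ = 2 arccos(1 − 2y/D) = 1.912 rad. Then A = (D²/8)(θ − sin θ) = 0.07371 m² and P = Dθ/2 = 0.7456 m.
Hydraulic radius R = A/P = 0.07371/0.7456 = 0.09886 m.
Manning's equation: Q = (1/n) A R^(2/3) S^(1/2) = (1/0.015) × 0.07371 × 0.09886^(2/3) × 0.00031^(1/2) = 0.0185 m³/s.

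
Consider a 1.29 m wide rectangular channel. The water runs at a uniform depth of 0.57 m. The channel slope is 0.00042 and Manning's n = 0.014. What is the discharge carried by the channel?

Q = 0.485 m³/s

Flow area A = b·y = 1.29 × 0.57 = 0.7353 m². Wetted perimeter P = b + 2y = 1.29 + 2×0.57 = 2.43 m.
Hydraulic radius R = A/P = 0.7353/2.43 = 0.3026 m.
Manning's equation: Q = (1/n) A R^(2/3) S^(1/2) = (1/0.014) × 0.7353 × 0.3026^(2/3) × 0.00042^(1/2) = 0.485 m³/s.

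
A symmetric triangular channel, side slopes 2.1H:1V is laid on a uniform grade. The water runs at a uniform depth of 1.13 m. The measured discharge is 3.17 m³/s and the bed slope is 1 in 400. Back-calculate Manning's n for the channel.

n = 0.027

For a triangular section with side slope z = 2.1: A = zy² = 2.1×1.13² = 2.681 m²; P = 2y√(1+z²) = 2×1.13×2.326 = 5.257 m.
Hydraulic radius R = A/P = 2.681/5.257 = 0.5101 m.
Rearranging Manning's equation: n = (1/Q) A R^(2/3) S^(1/2) = (1/3.17) × 2.681 × 0.5101^(2/3) × √0.0025 = 0.027.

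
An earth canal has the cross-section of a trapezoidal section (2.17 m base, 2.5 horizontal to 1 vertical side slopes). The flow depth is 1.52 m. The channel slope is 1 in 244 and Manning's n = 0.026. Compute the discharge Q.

With bottom width b = 2.17 m and side slope z = 2.5: A = (b + zy)y = (2.17 + 2.5×1.52)×1.52 = 9.074 m²; P = b + 2y√(1+z²) = 2.17 + 2×1.52×2.693 = 10.36 m.
Hydraulic radius R = A/P = 9.074/10.36 = 0.8763 m.
Manning's equation: Q = (1/n) A R^(2/3) S^(1/2) = (1/0.026) × 9.074 × 0.8763^(2/3) × 0.004098^(1/2) = 20.5 m³/s.

Q = 20.5 m³/s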